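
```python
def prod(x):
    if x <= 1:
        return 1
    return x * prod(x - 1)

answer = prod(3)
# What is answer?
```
Call trace:
prod(x=3)
  prod(x=2)
    prod(x=1)
    -> return 1
  -> return 2
-> return 6

Final answer: 6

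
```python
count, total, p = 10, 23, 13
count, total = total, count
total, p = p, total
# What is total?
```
Trace:
  count=10, total=23, p=13
  count=23, total=10, p=13
  count=23, total=13, p=10

Final answer: 13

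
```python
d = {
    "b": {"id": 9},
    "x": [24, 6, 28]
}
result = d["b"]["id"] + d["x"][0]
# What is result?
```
Trace:
  d={'b': {'id': 9}, 'x': [24, 6, 28]}
  d={'b': {'id': 9}, 'x': [24, 6, 28]}, result=33

Final answer: 33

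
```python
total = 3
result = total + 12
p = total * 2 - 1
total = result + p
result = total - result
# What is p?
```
Trace:
  total=3
  total=3, result=15
  total=3, result=15, p=5
  total=20, result=15, p=5
  total=20, result=5, p=5

Final answer: 5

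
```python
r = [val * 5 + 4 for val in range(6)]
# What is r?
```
Trace:
  val=0
  val=1
  val=2
  val=3
  val=4
  val=5
  r=[4, 9, 14, 19, 24, 29]

Final answer: [4, 9, 14, 19, 24, 29]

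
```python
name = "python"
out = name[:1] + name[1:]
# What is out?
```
Trace:
  name='python'
  name='python', out='python'

Final answer: 'python'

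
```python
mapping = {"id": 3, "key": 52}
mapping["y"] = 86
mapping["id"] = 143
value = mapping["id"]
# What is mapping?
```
Trace:
  mapping={'id': 3, 'key': 52}
  mapping={'id': 3, 'key': 52, 'y': 86}
  mapping={'id': 143, 'key': 52, 'y': 86}
  mapping={'id': 143, 'key': 52, 'y': 86}, value=143

Final answer: {'id': 143, 'key': 52, 'y': 86}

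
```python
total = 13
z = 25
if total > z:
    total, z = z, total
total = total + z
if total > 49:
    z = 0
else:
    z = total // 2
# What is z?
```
Trace:
  total=13
  total=13, z=25
  total=13, z=25
  total=38, z=25
  total=38, z=19

Final answer: 19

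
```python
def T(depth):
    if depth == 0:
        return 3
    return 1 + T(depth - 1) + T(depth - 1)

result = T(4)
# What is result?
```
Call trace (a repeated sub-call is expanded the first time; later identical calls just restate its return value):
T(depth=4)
  T(depth=3)
    T(depth=2)
      T(depth=1)
        T(depth=0)
        -> return 3
        T(depth=0)
        -> return 3
      -> return 7
      T(depth=1) -> return 7  (same call as traced above)
    -> return 15
    T(depth=2) -> return 15  (same call as traced above)
  -> return 31
  T(depth=3) -> return 31  (same call as traced above)
-> return 63

Final answer: 63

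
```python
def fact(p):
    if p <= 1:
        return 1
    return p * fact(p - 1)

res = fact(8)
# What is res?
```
Call trace:
fact(p=8)
  fact(p=7)
    fact(p=6)
      fact(p=5)
        fact(p=4)
          fact(p=3)
            fact(p=2)
              fact(p=1)
              -> return 1
            -> return 2
          -> return 6
        -> return 24
      -> return 120
    -> return 720
  -> return 5040
-> return 40320

Final answer: 40320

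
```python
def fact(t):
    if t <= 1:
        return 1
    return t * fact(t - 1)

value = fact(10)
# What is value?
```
Call trace:
fact(t=10)
  fact(t=9)
    fact(t=8)
      fact(t=7)
        fact(t=6)
          fact(t=5)
            fact(t=4)
              fact(t=3)
                fact(t=2)
                  fact(t=1)
                  -> return 1
                -> return 2
              -> return 6
            -> return 24
          -> return 120
        -> return 720
      -> return 5040
    -> return 40320
  -> return 362880
-> return 3628800

Final answer: 3628800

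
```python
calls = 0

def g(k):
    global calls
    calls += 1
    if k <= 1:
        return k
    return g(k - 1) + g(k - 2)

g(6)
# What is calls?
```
Call trace (a repeated sub-call is expanded the first time; later identical calls just restate its return value):
g(k=6)
  g(k=5)
    g(k=4)
      g(k=3)
        g(k=2)
          g(k=1)
          -> return 1
          g(k=0)
          -> return 0
        -> return 1
        g(k=1)
        -> return 1
      -> return 2
      g(k=2) -> return 1  (same call as traced above)
    -> return 3
    g(k=3) -> return 2  (same call as traced above)
  -> return 5
  g(k=4) -> return 3  (same call as traced above)
-> return 8

calls is incremented once per call, so count the calls in each subtree. Let C(k) = number of calls made by g(k).
C(0) = C(1) = 1 (base case, no recursion); C(k) = 1 + C(k - 1) + C(k - 2) otherwise.
C(2) = 1 + C(1) + C(0) = 1 + 1 + 1 = 3
C(3) = 1 + C(2) + C(1) = 1 + 3 + 1 = 5
C(4) = 1 + C(3) + C(2) = 1 + 5 + 3 = 9
C(5) = 1 + C(4) + C(3) = 1 + 9 + 5 = 15
C(6) = 1 + C(5) + C(4) = 1 + 15 + 9 = 25
calls = C(6) = 25

Final answer: 25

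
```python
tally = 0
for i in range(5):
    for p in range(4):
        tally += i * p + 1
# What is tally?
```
Trace:
  tally=0
  tally=1, i=0, p=0
  tally=2, i=0, p=1
  tally=3, i=0, p=2
  tally=4, i=0, p=3
  tally=5, i=1, p=0
  tally=7, i=1, p=1
  tally=10, i=1, p=2
  tally=14, i=1, p=3
  tally=15, i=2, p=0
  tally=18, i=2, p=1
  tally=23, i=2, p=2
  tally=30, i=2, p=3
  tally=31, i=3, p=0
  tally=35, i=3, p=1
  tally=42, i=3, p=2
  tally=52, i=3, p=3
  tally=53, i=4, p=0
  tally=58, i=4, p=1
  tally=67, i=4, p=2
  tally=80, i=4, p=3

Final answer: 80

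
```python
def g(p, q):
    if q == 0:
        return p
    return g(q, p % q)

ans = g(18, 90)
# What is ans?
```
Call trace:
g(p=18, q=90)
  g(p=90, q=18)
    g(p=18, q=0)
    -> return 18
  -> return 18
-> return 18

Final answer: 18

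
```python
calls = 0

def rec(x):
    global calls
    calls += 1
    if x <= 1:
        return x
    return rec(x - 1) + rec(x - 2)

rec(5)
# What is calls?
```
Call trace (a repeated sub-call is expanded the first time; later identical calls just restate its return value):
rec(x=5)
  rec(x=4)
    rec(x=3)
      rec(x=2)
        rec(x=1)
        -> return 1
        rec(x=0)
        -> return 0
      -> return 1
      rec(x=1)
      -> return 1
    -> return 2
    rec(x=2) -> return 1  (same call as traced above)
  -> return 3
  rec(x=3) -> return 2  (same call as traced above)
-> return 5

calls is incremented once per call, so count the calls in each subtree. Let C(x) = number of calls made by rec(x).
C(0) = C(1) = 1 (base case, no recursion); C(x) = 1 + C(x - 1) + C(x - 2) otherwise.
C(2) = 1 + C(1) + C(0) = 1 + 1 + 1 = 3
C(3) = 1 + C(2) + C(1) = 1 + 3 + 1 = 5
C(4) = 1 + C(3) + C(2) = 1 + 5 + 3 = 9
C(5) = 1 + C(4) + C(3) = 1 + 9 + 5 = 15
calls = C(5) = 15

Final answer: 15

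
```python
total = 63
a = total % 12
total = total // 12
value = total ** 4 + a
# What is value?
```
Trace:
  total=63
  total=63, a=3
  total=5, a=3
  total=5, a=3, value=628

Final answer: 628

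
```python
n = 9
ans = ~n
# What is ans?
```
Trace:
  n=9
  n=9, ans=-10

Final answer: -10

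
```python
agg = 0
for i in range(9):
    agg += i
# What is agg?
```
Trace:
  agg=0
  agg=0, i=0
  agg=1, i=1
  agg=3, i=2
  agg=6, i=3
  agg=10, i=4
  agg=15, i=5
  agg=21, i=6
  agg=28, i=7
  agg=36, i=8

Final answer: 36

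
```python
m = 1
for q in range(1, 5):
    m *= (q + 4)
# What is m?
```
Trace:
  m=1
  m=5, q=1
  m=30, q=2
  m=210, q=3
  m=1680, q=4

Final answer: 1680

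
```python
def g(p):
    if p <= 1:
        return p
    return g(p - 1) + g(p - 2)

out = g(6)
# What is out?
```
Call trace (a repeated sub-call is expanded the first time; later identical calls just restate its return value):
g(p=6)
  g(p=5)
    g(p=4)
      g(p=3)
        g(p=2)
          g(p=1)
          -> return 1
          g(p=0)
          -> return 0
        -> return 1
        g(p=1)
        -> return 1
      -> return 2
      g(p=2) -> return 1  (same call as traced above)
    -> return 3
    g(p=3) -> return 2  (same call as traced above)
  -> return 5
  g(p=4) -> return 3  (same call as traced above)
-> return 8

Final answer: 8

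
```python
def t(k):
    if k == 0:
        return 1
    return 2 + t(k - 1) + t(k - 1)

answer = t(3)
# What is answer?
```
Call trace (a repeated sub-call is expanded the first time; later identical calls just restate its return value):
t(k=3)
  t(k=2)
    t(k=1)
      t(k=0)
      -> return 1
      t(k=0)
      -> return 1
    -> return 4
    t(k=1) -> return 4  (same call as traced above)
  -> return 10
  t(k=2) -> return 10  (same call as traced above)
-> return 22

Final answer: 22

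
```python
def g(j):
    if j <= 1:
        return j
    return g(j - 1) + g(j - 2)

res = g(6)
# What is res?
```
Call trace (a repeated sub-call is expanded the first time; later identical calls just restate its return value):
g(j=6)
  g(j=5)
    g(j=4)
      g(j=3)
        g(j=2)
          g(j=1)
          -> return 1
          g(j=0)
          -> return 0
        -> return 1
        g(j=1)
        -> return 1
      -> return 2
      g(j=2) -> return 1  (same call as traced above)
    -> return 3
    g(j=3) -> return 2  (same call as traced above)
  -> return 5
  g(j=4) -> return 3  (same call as traced above)
-> return 8

Final answer: 8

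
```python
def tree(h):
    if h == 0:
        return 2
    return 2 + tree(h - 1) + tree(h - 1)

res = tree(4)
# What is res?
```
Call trace (a repeated sub-call is expanded the first time; later identical calls just restate its return value):
tree(h=4)
  tree(h=3)
    tree(h=2)
      tree(h=1)
        tree(h=0)
        -> return 2
        tree(h=0)
        -> return 2
      -> return 6
      tree(h=1) -> return 6  (same call as traced above)
    -> return 14
    tree(h=2) -> return 14  (same call as traced above)
  -> return 30
  tree(h=3) -> return 30  (same call as traced above)
-> return 62

Final answer: 62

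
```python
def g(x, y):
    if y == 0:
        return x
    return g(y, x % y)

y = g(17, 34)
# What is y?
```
Call trace:
g(x=17, y=34)
  g(x=34, y=17)
    g(x=17, y=0)
    -> return 17
  -> return 17
-> return 17

Final answer: 17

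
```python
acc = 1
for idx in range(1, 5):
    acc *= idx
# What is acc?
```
Trace:
  acc=1
  acc=1, idx=1
  acc=2, idx=2
  acc=6, idx=3
  acc=24, idx=4

Final answer: 24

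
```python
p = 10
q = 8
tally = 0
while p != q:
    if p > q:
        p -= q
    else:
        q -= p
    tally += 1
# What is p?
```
Trace:
  p=10
  p=10, q=8
  p=10, q=8, tally=0
  p=2, q=8, tally=1
  p=2, q=6, tally=2
  p=2, q=4, tally=3
  p=2, q=2, tally=4

Final answer: 2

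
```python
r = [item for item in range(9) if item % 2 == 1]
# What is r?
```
Trace:
  item=0
  item=1
  item=2
  item=3
  item=4
  item=5
  item=6
  item=7
  item=8
  r=[1, 3, 5, 7]

Final answer: [1, 3, 5, 7]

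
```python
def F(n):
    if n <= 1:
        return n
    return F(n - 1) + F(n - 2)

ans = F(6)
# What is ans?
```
Call trace (a repeated sub-call is expanded the first time; later identical calls just restate its return value):
F(n=6)
  F(n=5)
    F(n=4)
      F(n=3)
        F(n=2)
          F(n=1)
          -> return 1
          F(n=0)
          -> return 0
        -> return 1
        F(n=1)
        -> return 1
      -> return 2
      F(n=2) -> return 1  (same call as traced above)
    -> return 3
    F(n=3) -> return 2  (same call as traced above)
  -> return 5
  F(n=4) -> return 3  (same call as traced above)
-> return 8

Final answer: 8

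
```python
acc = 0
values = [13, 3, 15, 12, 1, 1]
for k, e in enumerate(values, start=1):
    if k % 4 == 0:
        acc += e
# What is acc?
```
Trace:
  acc=0
  acc=0, k=1, e=13
  acc=0, k=2, e=3
  acc=0, k=3, e=15
  acc=12, k=4, e=12
  acc=12, k=5, e=1
  acc=12, k=6, e=1

Final answer: 12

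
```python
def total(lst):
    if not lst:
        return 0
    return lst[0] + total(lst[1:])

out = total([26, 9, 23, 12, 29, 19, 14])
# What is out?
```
Call trace:
total(lst=[26, 9, 23, 12, 29, 19, 14])
  total(lst=[9, 23, 12, 29, 19, 14])
    total(lst=[23, 12, 29, 19, 14])
      total(lst=[12, 29, 19, 14])
        total(lst=[29, 19, 14])
          total(lst=[19, 14])
            total(lst=[14])
              total(lst=[])
              -> return 0
            -> return 14
          -> return 33
        -> return 62
      -> return 74
    -> return 97
  -> return 106
-> return 132

Final answer: 132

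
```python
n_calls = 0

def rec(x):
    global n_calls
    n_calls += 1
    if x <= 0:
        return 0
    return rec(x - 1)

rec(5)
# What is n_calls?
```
Call trace:
rec(x=5)
  rec(x=4)
    rec(x=3)
      rec(x=2)
        rec(x=1)
          rec(x=0)
          -> return 0
        -> return 0
      -> return 0
    -> return 0
  -> return 0
-> return 0

n_calls is incremented once per call. rec is entered once for each x = 5, 4, 3, 2, 1, 0 (the x <= 0 call returns without recursing), i.e. 5 + 1 calls.
n_calls = 6

Final answer: 6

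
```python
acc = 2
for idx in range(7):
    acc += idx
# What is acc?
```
Trace:
  acc=2
  acc=2, idx=0
  acc=3, idx=1
  acc=5, idx=2
  acc=8, idx=3
  acc=12, idx=4
  acc=17, idx=5
  acc=23, idx=6

Final answer: 23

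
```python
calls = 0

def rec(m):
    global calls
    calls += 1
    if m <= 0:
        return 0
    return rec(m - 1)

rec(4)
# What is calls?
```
Call trace:
rec(m=4)
  rec(m=3)
    rec(m=2)
      rec(m=1)
        rec(m=0)
        -> return 0
      -> return 0
    -> return 0
  -> return 0
-> return 0

calls is incremented once per call. rec is entered once for each m = 4, 3, 2, 1, 0 (the m <= 0 call returns without recursing), i.e. 4 + 1 calls.
calls = 5

Final answer: 5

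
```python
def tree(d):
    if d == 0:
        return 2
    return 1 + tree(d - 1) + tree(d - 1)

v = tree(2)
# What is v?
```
Call trace (a repeated sub-call is expanded the first time; later identical calls just restate its return value):
tree(d=2)
  tree(d=1)
    tree(d=0)
    -> return 2
    tree(d=0)
    -> return 2
  -> return 5
  tree(d=1) -> return 5  (same call as traced above)
-> return 11

Final answer: 11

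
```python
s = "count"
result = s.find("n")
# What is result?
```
Trace:
  s='count'
  s='count', result=3

Final answer: 3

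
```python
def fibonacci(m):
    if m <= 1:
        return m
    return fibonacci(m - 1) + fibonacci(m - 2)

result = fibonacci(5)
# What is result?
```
Call trace (a repeated sub-call is expanded the first time; later identical calls just restate its return value):
fibonacci(m=5)
  fibonacci(m=4)
    fibonacci(m=3)
      fibonacci(m=2)
        fibonacci(m=1)
        -> return 1
        fibonacci(m=0)
        -> return 0
      -> return 1
      fibonacci(m=1)
      -> return 1
    -> return 2
    fibonacci(m=2) -> return 1  (same call as traced above)
  -> return 3
  fibonacci(m=3) -> return 2  (same call as traced above)
-> return 5

Final answer: 5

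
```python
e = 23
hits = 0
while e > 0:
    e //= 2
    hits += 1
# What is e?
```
Trace:
  e=23
  e=23, hits=0
  e=11, hits=1
  e=5, hits=2
  e=2, hits=3
  e=1, hits=4
  e=0, hits=5

Final answer: 0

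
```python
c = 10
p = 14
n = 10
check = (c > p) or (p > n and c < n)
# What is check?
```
Trace:
  c=10
  c=10, p=14
  c=10, p=14, n=10
  c=10, p=14, n=10, check=False

Final answer: False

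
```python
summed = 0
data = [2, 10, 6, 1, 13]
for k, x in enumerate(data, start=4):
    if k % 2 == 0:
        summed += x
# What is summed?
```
Trace:
  summed=0
  summed=2, k=4, x=2
  summed=2, k=5, x=10
  summed=8, k=6, x=6
  summed=8, k=7, x=1
  summed=21, k=8, x=13

Final answer: 21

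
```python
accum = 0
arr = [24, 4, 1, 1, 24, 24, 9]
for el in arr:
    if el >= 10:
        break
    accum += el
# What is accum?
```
Trace:
  accum=0
  accum=0, el=24

Final answer: 0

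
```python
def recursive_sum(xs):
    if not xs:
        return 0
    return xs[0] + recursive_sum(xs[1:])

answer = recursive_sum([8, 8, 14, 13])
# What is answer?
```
Call trace:
recursive_sum(xs=[8, 8, 14, 13])
  recursive_sum(xs=[8, 14, 13])
    recursive_sum(xs=[14, 13])
      recursive_sum(xs=[13])
        recursive_sum(xs=[])
        -> return 0
      -> return 13
    -> return 27
  -> return 35
-> return 43

Final answer: 43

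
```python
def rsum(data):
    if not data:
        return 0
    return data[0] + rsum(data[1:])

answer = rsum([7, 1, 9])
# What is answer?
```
Call trace:
rsum(data=[7, 1, 9])
  rsum(data=[1, 9])
    rsum(data=[9])
      rsum(data=[])
      -> return 0
    -> return 9
  -> return 10
-> return 17

Final answer: 17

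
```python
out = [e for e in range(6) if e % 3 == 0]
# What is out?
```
Trace:
  e=0
  e=1
  e=2
  e=3
  e=4
  e=5
  out=[0, 3]

Final answer: [0, 3]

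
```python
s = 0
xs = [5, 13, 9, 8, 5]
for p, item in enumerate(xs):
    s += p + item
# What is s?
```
Trace:
  s=0
  s=5, p=0, item=5
  s=19, p=1, item=13
  s=30, p=2, item=9
  s=41, p=3, item=8
  s=50, p=4, item=5

Final answer: 50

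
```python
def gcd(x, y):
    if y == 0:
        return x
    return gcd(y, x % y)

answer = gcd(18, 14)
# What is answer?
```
Call trace:
gcd(x=18, y=14)
  gcd(x=14, y=4)
    gcd(x=4, y=2)
      gcd(x=2, y=0)
      -> return 2
    -> return 2
  -> return 2
-> return 2

Final answer: 2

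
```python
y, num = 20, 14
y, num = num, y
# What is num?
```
Trace:
  y=20, num=14
  y=14, num=20

Final answer: 20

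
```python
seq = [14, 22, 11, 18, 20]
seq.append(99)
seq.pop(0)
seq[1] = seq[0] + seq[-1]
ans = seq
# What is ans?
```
Trace:
  seq=[14, 22, 11, 18, 20]
  seq=[14, 22, 11, 18, 20, 99]
  seq=[22, 11, 18, 20, 99]
  seq=[22, 121, 18, 20, 99]
  seq=[22, 121, 18, 20, 99], ans=[22, 121, 18, 20, 99]

Final answer: [22, 121, 18, 20, 99]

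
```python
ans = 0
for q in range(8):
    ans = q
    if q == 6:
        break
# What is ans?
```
Trace:
  ans=0
  ans=0, q=0
  ans=1, q=1
  ans=2, q=2
  ans=3, q=3
  ans=4, q=4
  ans=5, q=5
  ans=6, q=6

Final answer: 6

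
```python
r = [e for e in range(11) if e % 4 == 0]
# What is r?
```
Trace:
  e=0
  e=1
  e=2
  e=3
  e=4
  e=5
  e=6
  e=7
  e=8
  e=9
  e=10
  r=[0, 4, 8]

Final answer: [0, 4, 8]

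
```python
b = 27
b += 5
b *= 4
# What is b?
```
Trace:
  b=27
  b=32
  b=128

Final answer: 128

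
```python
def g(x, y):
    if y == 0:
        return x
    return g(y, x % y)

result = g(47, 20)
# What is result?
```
Call trace:
g(x=47, y=20)
  g(x=20, y=7)
    g(x=7, y=6)
      g(x=6, y=1)
        g(x=1, y=0)
        -> return 1
      -> return 1
    -> return 1
  -> return 1
-> return 1

Final answer: 1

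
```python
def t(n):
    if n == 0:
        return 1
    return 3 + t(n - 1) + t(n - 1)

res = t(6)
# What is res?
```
Call trace (a repeated sub-call is expanded the first time; later identical calls just restate its return value):
t(n=6)
  t(n=5)
    t(n=4)
      t(n=3)
        t(n=2)
          t(n=1)
            t(n=0)
            -> return 1
            t(n=0)
            -> return 1
          -> return 5
          t(n=1) -> return 5  (same call as traced above)
        -> return 13
        t(n=2) -> return 13  (same call as traced above)
      -> return 29
      t(n=3) -> return 29  (same call as traced above)
    -> return 61
    t(n=4) -> return 61  (same call as traced above)
  -> return 125
  t(n=5) -> return 125  (same call as traced above)
-> return 253

Final answer: 253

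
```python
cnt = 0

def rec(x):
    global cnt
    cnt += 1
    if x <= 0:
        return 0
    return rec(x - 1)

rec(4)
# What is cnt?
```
Call trace:
rec(x=4)
  rec(x=3)
    rec(x=2)
      rec(x=1)
        rec(x=0)
        -> return 0
      -> return 0
    -> return 0
  -> return 0
-> return 0

cnt is incremented once per call. rec is entered once for each x = 4, 3, 2, 1, 0 (the x <= 0 call returns without recursing), i.e. 4 + 1 calls.
cnt = 5

Final answer: 5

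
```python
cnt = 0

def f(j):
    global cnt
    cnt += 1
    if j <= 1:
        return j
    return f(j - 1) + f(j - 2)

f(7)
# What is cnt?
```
Call trace (a repeated sub-call is expanded the first time; later identical calls just restate its return value):
f(j=7)
  f(j=6)
    f(j=5)
      f(j=4)
        f(j=3)
          f(j=2)
            f(j=1)
            -> return 1
            f(j=0)
            -> return 0
          -> return 1
          f(j=1)
          -> return 1
        -> return 2
        f(j=2) -> return 1  (same call as traced above)
      -> return 3
      f(j=3) -> return 2  (same call as traced above)
    -> return 5
    f(j=4) -> return 3  (same call as traced above)
  -> return 8
  f(j=5) -> return 5  (same call as traced above)
-> return 13

cnt is incremented once per call, so count the calls in each subtree. Let C(j) = number of calls made by f(j).
C(0) = C(1) = 1 (base case, no recursion); C(j) = 1 + C(j - 1) + C(j - 2) otherwise.
C(2) = 1 + C(1) + C(0) = 1 + 1 + 1 = 3
C(3) = 1 + C(2) + C(1) = 1 + 3 + 1 = 5
C(4) = 1 + C(3) + C(2) = 1 + 5 + 3 = 9
C(5) = 1 + C(4) + C(3) = 1 + 9 + 5 = 15
C(6) = 1 + C(5) + C(4) = 1 + 15 + 9 = 25
C(7) = 1 + C(6) + C(5) = 1 + 25 + 15 = 41
cnt = C(7) = 41

Final answer: 41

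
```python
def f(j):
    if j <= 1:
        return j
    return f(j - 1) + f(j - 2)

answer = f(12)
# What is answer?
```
Call trace (a repeated sub-call is expanded the first time; later identical calls just restate its return value):
f(j=12)
  f(j=11)
    f(j=10)
      f(j=9)
        f(j=8)
          f(j=7)
            f(j=6)
              f(j=5)
                f(j=4)
                  f(j=3)
                    f(j=2)
                      f(j=1)
                      -> return 1
                      f(j=0)
                      -> return 0
                    -> return 1
                    f(j=1)
                    -> return 1
                  -> return 2
                  f(j=2) -> return 1  (same call as traced above)
                -> return 3
                f(j=3) -> return 2  (same call as traced above)
              -> return 5
              f(j=4) -> return 3  (same call as traced above)
            -> return 8
            f(j=5) -> return 5  (same call as traced above)
          -> return 13
          f(j=6) -> return 8  (same call as traced above)
        -> return 21
        f(j=7) -> return 13  (same call as traced above)
      -> return 34
      f(j=8) -> return 21  (same call as traced above)
    -> return 55
    f(j=9) -> return 34  (same call as traced above)
  -> return 89
  f(j=10) -> return 55  (same call as traced above)
-> return 144

Final answer: 144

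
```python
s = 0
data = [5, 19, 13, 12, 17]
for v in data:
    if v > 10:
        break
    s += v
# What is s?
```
Trace:
  s=0
  s=5, v=5
  s=5, v=19

Final answer: 5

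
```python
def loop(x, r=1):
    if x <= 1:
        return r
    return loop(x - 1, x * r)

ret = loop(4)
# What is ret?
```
Call trace:
loop(x=4, r=1)
  loop(x=3, r=4)
    loop(x=2, r=12)
      loop(x=1, r=24)
      -> return 24
    -> return 24
  -> return 24
-> return 24

Final answer: 24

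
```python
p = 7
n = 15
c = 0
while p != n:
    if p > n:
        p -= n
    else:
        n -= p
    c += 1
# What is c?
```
Trace:
  p=7
  p=7, n=15
  p=7, n=15, c=0
  p=7, n=8, c=1
  p=7, n=1, c=2
  p=6, n=1, c=3
  p=5, n=1, c=4
  p=4, n=1, c=5
  p=3, n=1, c=6
  p=2, n=1, c=7
  p=1, n=1, c=8

Final answer: 8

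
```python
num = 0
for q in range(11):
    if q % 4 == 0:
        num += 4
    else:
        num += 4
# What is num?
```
Trace:
  num=0
  num=4, q=0
  num=8, q=1
  num=12, q=2
  num=16, q=3
  num=20, q=4
  num=24, q=5
  num=28, q=6
  num=32, q=7
  num=36, q=8
  num=40, q=9
  num=44, q=10

Final answer: 44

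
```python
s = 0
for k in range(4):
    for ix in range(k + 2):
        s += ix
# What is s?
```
Trace:
  s=0
  s=0, k=0, ix=0
  s=1, k=0, ix=1
  s=1, k=1, ix=0
  s=2, k=1, ix=1
  s=4, k=1, ix=2
  s=4, k=2, ix=0
  s=5, k=2, ix=1
  s=7, k=2, ix=2
  s=10, k=2, ix=3
  s=10, k=3, ix=0
  s=11, k=3, ix=1
  s=13, k=3, ix=2
  s=16, k=3, ix=3
  s=20, k=3, ix=4

Final answer: 20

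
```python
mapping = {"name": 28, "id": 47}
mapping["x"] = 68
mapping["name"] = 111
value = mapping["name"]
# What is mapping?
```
Trace:
  mapping={'name': 28, 'id': 47}
  mapping={'name': 28, 'id': 47, 'x': 68}
  mapping={'name': 111, 'id': 47, 'x': 68}
  mapping={'name': 111, 'id': 47, 'x': 68}, value=111

Final answer: {'name': 111, 'id': 47, 'x': 68}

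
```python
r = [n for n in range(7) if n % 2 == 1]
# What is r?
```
Trace:
  n=0
  n=1
  n=2
  n=3
  n=4
  n=5
  n=6
  r=[1, 3, 5]

Final answer: [1, 3, 5]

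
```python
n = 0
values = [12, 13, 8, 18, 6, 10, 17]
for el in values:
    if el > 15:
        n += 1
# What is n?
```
Trace:
  n=0
  n=0, el=12
  n=0, el=13
  n=0, el=8
  n=1, el=18
  n=1, el=6
  n=1, el=10
  n=2, el=17

Final answer: 2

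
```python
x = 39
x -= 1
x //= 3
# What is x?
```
Trace:
  x=39
  x=38
  x=12

Final answer: 12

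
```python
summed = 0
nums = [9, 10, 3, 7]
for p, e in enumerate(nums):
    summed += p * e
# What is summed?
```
Trace:
  summed=0
  summed=0, p=0, e=9
  summed=10, p=1, e=10
  summed=16, p=2, e=3
  summed=37, p=3, e=7

Final answer: 37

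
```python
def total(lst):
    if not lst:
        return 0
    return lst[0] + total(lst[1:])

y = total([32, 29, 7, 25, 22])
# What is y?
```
Call trace:
total(lst=[32, 29, 7, 25, 22])
  total(lst=[29, 7, 25, 22])
    total(lst=[7, 25, 22])
      total(lst=[25, 22])
        total(lst=[22])
          total(lst=[])
          -> return 0
        -> return 22
      -> return 47
    -> return 54
  -> return 83
-> return 115

Final answer: 115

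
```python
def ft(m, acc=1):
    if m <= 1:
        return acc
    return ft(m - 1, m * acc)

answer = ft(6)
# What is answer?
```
Call trace:
ft(m=6, acc=1)
  ft(m=5, acc=6)
    ft(m=4, acc=30)
      ft(m=3, acc=120)
        ft(m=2, acc=360)
          ft(m=1, acc=720)
          -> return 720
        -> return 720
      -> return 720
    -> return 720
  -> return 720
-> return 720

Final answer: 720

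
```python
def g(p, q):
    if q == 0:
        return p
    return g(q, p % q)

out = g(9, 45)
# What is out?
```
Call trace:
g(p=9, q=45)
  g(p=45, q=9)
    g(p=9, q=0)
    -> return 9
  -> return 9
-> return 9

Final answer: 9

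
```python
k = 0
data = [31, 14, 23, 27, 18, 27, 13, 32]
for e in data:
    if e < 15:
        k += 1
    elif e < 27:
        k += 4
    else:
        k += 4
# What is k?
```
Trace:
  k=0
  k=4, e=31
  k=5, e=14
  k=9, e=23
  k=13, e=27
  k=17, e=18
  k=21, e=27
  k=22, e=13
  k=26, e=32

Final answer: 26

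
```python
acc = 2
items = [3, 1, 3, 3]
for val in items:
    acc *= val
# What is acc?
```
Trace:
  acc=2
  acc=6, val=3
  acc=6, val=1
  acc=18, val=3
  acc=54, val=3

Final answer: 54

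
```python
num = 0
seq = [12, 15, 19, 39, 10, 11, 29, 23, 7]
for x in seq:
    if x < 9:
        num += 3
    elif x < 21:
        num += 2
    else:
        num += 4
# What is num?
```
Trace:
  num=0
  num=2, x=12
  num=4, x=15
  num=6, x=19
  num=10, x=39
  num=12, x=10
  num=14, x=11
  num=18, x=29
  num=22, x=23
  num=25, x=7

Final answer: 25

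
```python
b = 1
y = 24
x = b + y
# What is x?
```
Trace:
  b=1
  b=1, y=24
  b=1, y=24, x=25

Final answer: 25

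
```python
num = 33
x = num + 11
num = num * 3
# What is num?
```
Trace:
  num=33
  num=33, x=44
  num=99, x=44

Final answer: 99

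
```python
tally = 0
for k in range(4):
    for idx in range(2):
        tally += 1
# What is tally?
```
Trace:
  tally=0
  tally=1, k=0, idx=0
  tally=2, k=0, idx=1
  tally=3, k=1, idx=0
  tally=4, k=1, idx=1
  tally=5, k=2, idx=0
  tally=6, k=2, idx=1
  tally=7, k=3, idx=0
  tally=8, k=3, idx=1

Final answer: 8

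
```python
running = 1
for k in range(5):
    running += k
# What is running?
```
Trace:
  running=1
  running=1, k=0
  running=2, k=1
  running=4, k=2
  running=7, k=3
  running=11, k=4

Final answer: 11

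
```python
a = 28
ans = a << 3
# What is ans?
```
Trace:
  a=28
  a=28, ans=224

Final answer: 224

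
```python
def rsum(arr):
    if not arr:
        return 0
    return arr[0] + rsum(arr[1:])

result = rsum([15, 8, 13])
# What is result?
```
Call trace:
rsum(arr=[15, 8, 13])
  rsum(arr=[8, 13])
    rsum(arr=[13])
      rsum(arr=[])
      -> return 0
    -> return 13
  -> return 21
-> return 36

Final answer: 36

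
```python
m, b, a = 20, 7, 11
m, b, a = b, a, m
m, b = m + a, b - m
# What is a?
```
Trace:
  m=20, b=7, a=11
  m=7, b=11, a=20
  m=27, b=4, a=20

Final answer: 20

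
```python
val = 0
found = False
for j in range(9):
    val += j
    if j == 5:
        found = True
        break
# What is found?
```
Trace:
  val=0
  val=0, found=False
  val=0, found=False, j=0
  val=1, found=False, j=1
  val=3, found=False, j=2
  val=6, found=False, j=3
  val=10, found=False, j=4
  val=15, found=True, j=5

Final answer: True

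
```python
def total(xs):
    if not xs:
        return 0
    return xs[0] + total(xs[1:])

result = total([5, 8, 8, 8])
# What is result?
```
Call trace:
total(xs=[5, 8, 8, 8])
  total(xs=[8, 8, 8])
    total(xs=[8, 8])
      total(xs=[8])
        total(xs=[])
        -> return 0
      -> return 8
    -> return 16
  -> return 24
-> return 29

Final answer: 29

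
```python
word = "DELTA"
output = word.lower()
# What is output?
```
Trace:
  word='DELTA'
  word='DELTA', output='delta'

Final answer: 'delta'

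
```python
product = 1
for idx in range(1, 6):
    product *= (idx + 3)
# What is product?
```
Trace:
  product=1
  product=4, idx=1
  product=20, idx=2
  product=120, idx=3
  product=840, idx=4
  product=6720, idx=5

Final answer: 6720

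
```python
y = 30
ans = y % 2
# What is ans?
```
Trace:
  y=30
  y=30, ans=0

Final answer: 0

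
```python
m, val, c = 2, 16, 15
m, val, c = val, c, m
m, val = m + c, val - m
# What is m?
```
Trace:
  m=2, val=16, c=15
  m=16, val=15, c=2
  m=18, val=-1, c=2

Final answer: 18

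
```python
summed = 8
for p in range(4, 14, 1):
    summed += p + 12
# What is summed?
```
Trace:
  summed=8
  summed=24, p=4
  summed=41, p=5
  summed=59, p=6
  summed=78, p=7
  summed=98, p=8
  summed=119, p=9
  summed=141, p=10
  summed=164, p=11
  summed=188, p=12
  summed=213, p=13

Final answer: 213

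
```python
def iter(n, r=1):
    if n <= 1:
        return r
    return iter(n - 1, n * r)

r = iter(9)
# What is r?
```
Call trace:
iter(n=9, r=1)
  iter(n=8, r=9)
    iter(n=7, r=72)
      iter(n=6, r=504)
        iter(n=5, r=3024)
          iter(n=4, r=15120)
            iter(n=3, r=60480)
              iter(n=2, r=181440)
                iter(n=1, r=362880)
                -> return 362880
              -> return 362880
            -> return 362880
          -> return 362880
        -> return 362880
      -> return 362880
    -> return 362880
  -> return 362880
-> return 362880

Final answer: 362880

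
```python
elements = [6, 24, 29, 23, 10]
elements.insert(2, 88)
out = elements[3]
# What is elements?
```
Trace:
  elements=[6, 24, 29, 23, 10]
  elements=[6, 24, 88, 29, 23, 10]
  elements=[6, 24, 88, 29, 23, 10], out=29

Final answer: [6, 24, 88, 29, 23, 10]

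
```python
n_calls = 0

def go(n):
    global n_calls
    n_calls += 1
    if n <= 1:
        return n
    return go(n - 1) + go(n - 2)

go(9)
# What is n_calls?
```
Call trace (a repeated sub-call is expanded the first time; later identical calls just restate its return value):
go(n=9)
  go(n=8)
    go(n=7)
      go(n=6)
        go(n=5)
          go(n=4)
            go(n=3)
              go(n=2)
                go(n=1)
                -> return 1
                go(n=0)
                -> return 0
              -> return 1
              go(n=1)
              -> return 1
            -> return 2
            go(n=2) -> return 1  (same call as traced above)
          -> return 3
          go(n=3) -> return 2  (same call as traced above)
        -> return 5
        go(n=4) -> return 3  (same call as traced above)
      -> return 8
      go(n=5) -> return 5  (same call as traced above)
    -> return 13
    go(n=6) -> return 8  (same call as traced above)
  -> return 21
  go(n=7) -> return 13  (same call as traced above)
-> return 34

n_calls is incremented once per call, so count the calls in each subtree. Let C(n) = number of calls made by go(n).
C(0) = C(1) = 1 (base case, no recursion); C(n) = 1 + C(n - 1) + C(n - 2) otherwise.
C(2) = 1 + C(1) + C(0) = 1 + 1 + 1 = 3
C(3) = 1 + C(2) + C(1) = 1 + 3 + 1 = 5
C(4) = 1 + C(3) + C(2) = 1 + 5 + 3 = 9
C(5) = 1 + C(4) + C(3) = 1 + 9 + 5 = 15
C(6) = 1 + C(5) + C(4) = 1 + 15 + 9 = 25
C(7) = 1 + C(6) + C(5) = 1 + 25 + 15 = 41
C(8) = 1 + C(7) + C(6) = 1 + 41 + 25 = 67
C(9) = 1 + C(8) + C(7) = 1 + 67 + 41 = 109
n_calls = C(9) = 109

Final answer: 109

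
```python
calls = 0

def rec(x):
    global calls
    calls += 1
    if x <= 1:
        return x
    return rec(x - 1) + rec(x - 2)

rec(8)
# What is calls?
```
Call trace (a repeated sub-call is expanded the first time; later identical calls just restate its return value):
rec(x=8)
  rec(x=7)
    rec(x=6)
      rec(x=5)
        rec(x=4)
          rec(x=3)
            rec(x=2)
              rec(x=1)
              -> return 1
              rec(x=0)
              -> return 0
            -> return 1
            rec(x=1)
            -> return 1
          -> return 2
          rec(x=2) -> return 1  (same call as traced above)
        -> return 3
        rec(x=3) -> return 2  (same call as traced above)
      -> return 5
      rec(x=4) -> return 3  (same call as traced above)
    -> return 8
    rec(x=5) -> return 5  (same call as traced above)
  -> return 13
  rec(x=6) -> return 8  (same call as traced above)
-> return 21

calls is incremented once per call, so count the calls in each subtree. Let C(x) = number of calls made by rec(x).
C(0) = C(1) = 1 (base case, no recursion); C(x) = 1 + C(x - 1) + C(x - 2) otherwise.
C(2) = 1 + C(1) + C(0) = 1 + 1 + 1 = 3
C(3) = 1 + C(2) + C(1) = 1 + 3 + 1 = 5
C(4) = 1 + C(3) + C(2) = 1 + 5 + 3 = 9
C(5) = 1 + C(4) + C(3) = 1 + 9 + 5 = 15
C(6) = 1 + C(5) + C(4) = 1 + 15 + 9 = 25
C(7) = 1 + C(6) + C(5) = 1 + 25 + 15 = 41
C(8) = 1 + C(7) + C(6) = 1 + 41 + 25 = 67
calls = C(8) = 67

Final answer: 67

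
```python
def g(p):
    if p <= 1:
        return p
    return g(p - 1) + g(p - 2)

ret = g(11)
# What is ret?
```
Call trace (a repeated sub-call is expanded the first time; later identical calls just restate its return value):
g(p=11)
  g(p=10)
    g(p=9)
      g(p=8)
        g(p=7)
          g(p=6)
            g(p=5)
              g(p=4)
                g(p=3)
                  g(p=2)
                    g(p=1)
                    -> return 1
                    g(p=0)
                    -> return 0
                  -> return 1
                  g(p=1)
                  -> return 1
                -> return 2
                g(p=2) -> return 1  (same call as traced above)
              -> return 3
              g(p=3) -> return 2  (same call as traced above)
            -> return 5
            g(p=4) -> return 3  (same call as traced above)
          -> return 8
          g(p=5) -> return 5  (same call as traced above)
        -> return 13
        g(p=6) -> return 8  (same call as traced above)
      -> return 21
      g(p=7) -> return 13  (same call as traced above)
    -> return 34
    g(p=8) -> return 21  (same call as traced above)
  -> return 55
  g(p=9) -> return 34  (same call as traced above)
-> return 89

Final answer: 89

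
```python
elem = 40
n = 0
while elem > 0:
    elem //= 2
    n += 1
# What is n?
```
Trace:
  elem=40
  elem=40, n=0
  elem=20, n=1
  elem=10, n=2
  elem=5, n=3
  elem=2, n=4
  elem=1, n=5
  elem=0, n=6

Final answer: 6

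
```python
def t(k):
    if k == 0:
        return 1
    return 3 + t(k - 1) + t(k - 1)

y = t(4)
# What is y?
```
Call trace (a repeated sub-call is expanded the first time; later identical calls just restate its return value):
t(k=4)
  t(k=3)
    t(k=2)
      t(k=1)
        t(k=0)
        -> return 1
        t(k=0)
        -> return 1
      -> return 5
      t(k=1) -> return 5  (same call as traced above)
    -> return 13
    t(k=2) -> return 13  (same call as traced above)
  -> return 29
  t(k=3) -> return 29  (same call as traced above)
-> return 61

Final answer: 61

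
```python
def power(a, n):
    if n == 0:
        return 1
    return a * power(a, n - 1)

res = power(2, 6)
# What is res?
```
Call trace:
power(a=2, n=6)
  power(a=2, n=5)
    power(a=2, n=4)
      power(a=2, n=3)
        power(a=2, n=2)
          power(a=2, n=1)
            power(a=2, n=0)
            -> return 1
          -> return 2
        -> return 4
      -> return 8
    -> return 16
  -> return 32
-> return 64

Final answer: 64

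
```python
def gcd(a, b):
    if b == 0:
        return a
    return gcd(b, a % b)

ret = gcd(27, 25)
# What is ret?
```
Call trace:
gcd(a=27, b=25)
  gcd(a=25, b=2)
    gcd(a=2, b=1)
      gcd(a=1, b=0)
      -> return 1
    -> return 1
  -> return 1
-> return 1

Final answer: 1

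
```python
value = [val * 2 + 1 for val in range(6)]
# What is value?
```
Trace:
  val=0
  val=1
  val=2
  val=3
  val=4
  val=5
  value=[1, 3, 5, 7, 9, 11]

Final answer: [1, 3, 5, 7, 9, 11]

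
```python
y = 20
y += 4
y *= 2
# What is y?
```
Trace:
  y=20
  y=24
  y=48

Final answer: 48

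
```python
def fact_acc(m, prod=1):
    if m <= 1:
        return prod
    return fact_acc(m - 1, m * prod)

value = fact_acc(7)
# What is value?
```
Call trace:
fact_acc(m=7, prod=1)
  fact_acc(m=6, prod=7)
    fact_acc(m=5, prod=42)
      fact_acc(m=4, prod=210)
        fact_acc(m=3, prod=840)
          fact_acc(m=2, prod=2520)
            fact_acc(m=1, prod=5040)
            -> return 5040
          -> return 5040
        -> return 5040
      -> return 5040
    -> return 5040
  -> return 5040
-> return 5040

Final answer: 5040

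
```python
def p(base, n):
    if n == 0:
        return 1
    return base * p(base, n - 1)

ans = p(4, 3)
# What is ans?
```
Call trace:
p(base=4, n=3)
  p(base=4, n=2)
    p(base=4, n=1)
      p(base=4, n=0)
      -> return 1
    -> return 4
  -> return 16
-> return 64

Final answer: 64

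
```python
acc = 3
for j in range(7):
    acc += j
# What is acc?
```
Trace:
  acc=3
  acc=3, j=0
  acc=4, j=1
  acc=6, j=2
  acc=9, j=3
  acc=13, j=4
  acc=18, j=5
  acc=24, j=6

Final answer: 24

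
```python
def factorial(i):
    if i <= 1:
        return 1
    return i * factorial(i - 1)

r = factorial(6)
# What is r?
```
Call trace:
factorial(i=6)
  factorial(i=5)
    factorial(i=4)
      factorial(i=3)
        factorial(i=2)
          factorial(i=1)
          -> return 1
        -> return 2
      -> return 6
    -> return 24
  -> return 120
-> return 720

Final answer: 720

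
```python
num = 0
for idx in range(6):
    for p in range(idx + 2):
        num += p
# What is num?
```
Trace:
  num=0
  num=0, idx=0, p=0
  num=1, idx=0, p=1
  num=1, idx=1, p=0
  num=2, idx=1, p=1
  num=4, idx=1, p=2
  num=4, idx=2, p=0
  num=5, idx=2, p=1
  num=7, idx=2, p=2
  num=10, idx=2, p=3
  num=10, idx=3, p=0
  num=11, idx=3, p=1
  num=13, idx=3, p=2
  num=16, idx=3, p=3
  num=20, idx=3, p=4
  num=20, idx=4, p=0
  num=21, idx=4, p=1
  num=23, idx=4, p=2
  num=26, idx=4, p=3
  num=30, idx=4, p=4
  num=35, idx=4, p=5
  num=35, idx=5, p=0
  num=36, idx=5, p=1
  num=38, idx=5, p=2
  num=41, idx=5, p=3
  num=45, idx=5, p=4
  num=50, idx=5, p=5
  num=56, idx=5, p=6

Final answer: 56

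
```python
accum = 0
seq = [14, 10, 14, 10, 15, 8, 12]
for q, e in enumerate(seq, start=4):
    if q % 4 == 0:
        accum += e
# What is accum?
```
Trace:
  accum=0
  accum=14, q=4, e=14
  accum=14, q=5, e=10
  accum=14, q=6, e=14
  accum=14, q=7, e=10
  accum=29, q=8, e=15
  accum=29, q=9, e=8
  accum=29, q=10, e=12

Final answer: 29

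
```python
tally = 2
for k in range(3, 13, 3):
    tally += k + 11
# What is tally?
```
Trace:
  tally=2
  tally=16, k=3
  tally=33, k=6
  tally=53, k=9
  tally=76, k=12

Final answer: 76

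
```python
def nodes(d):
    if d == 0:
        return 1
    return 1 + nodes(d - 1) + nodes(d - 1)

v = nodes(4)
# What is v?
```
Call trace (a repeated sub-call is expanded the first time; later identical calls just restate its return value):
nodes(d=4)
  nodes(d=3)
    nodes(d=2)
      nodes(d=1)
        nodes(d=0)
        -> return 1
        nodes(d=0)
        -> return 1
      -> return 3
      nodes(d=1) -> return 3  (same call as traced above)
    -> return 7
    nodes(d=2) -> return 7  (same call as traced above)
  -> return 15
  nodes(d=3) -> return 15  (same call as traced above)
-> return 31

Final answer: 31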